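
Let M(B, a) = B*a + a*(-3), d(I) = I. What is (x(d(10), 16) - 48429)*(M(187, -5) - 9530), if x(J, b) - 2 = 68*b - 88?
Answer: 495612150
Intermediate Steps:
M(B, a) = -3*a + B*a (M(B, a) = B*a - 3*a = -3*a + B*a)
x(J, b) = -86 + 68*b (x(J, b) = 2 + (68*b - 88) = 2 + (-88 + 68*b) = -86 + 68*b)
(x(d(10), 16) - 48429)*(M(187, -5) - 9530) = ((-86 + 68*16) - 48429)*(-5*(-3 + 187) - 9530) = ((-86 + 1088) - 48429)*(-5*184 - 9530) = (1002 - 48429)*(-920 - 9530) = -47427*(-10450) = 495612150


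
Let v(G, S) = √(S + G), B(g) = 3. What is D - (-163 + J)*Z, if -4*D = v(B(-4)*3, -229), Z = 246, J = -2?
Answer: 40590 - I*√55/2 ≈ 40590.0 - 3.7081*I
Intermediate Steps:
v(G, S) = √(G + S)
D = -I*√55/2 (D = -√(3*3 - 229)/4 = -√(9 - 229)/4 = -I*√55/2 ≈ -3.7081*I)
D - (-163 + J)*Z = -I*√55/2 - (-163 - 2)*246 = -I*√55/2 - (-165)*246 = -I*√55/2 - 1*(-40590) = -I*√55/2 + 40590 = 40590 - I*√55/2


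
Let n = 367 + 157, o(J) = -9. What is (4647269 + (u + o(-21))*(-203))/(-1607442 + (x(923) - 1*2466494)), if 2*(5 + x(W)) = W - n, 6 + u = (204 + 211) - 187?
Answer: -9208060/8147483 ≈ -1.1302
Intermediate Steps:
n = 524
u = 222 (u = -6 + ((204 + 211) - 187) = -6 + (415 - 187) = -6 + 228 = 222)
x(W) = -267 + W/2 (x(W) = -5 + (W - 1*524)/2 = -5 + (W - 524)/2 = -5 + (-524 + W)/2 = -5 + (-262 + W/2) = -267 + W/2)
(4647269 + (u + o(-21))*(-203))/(-1607442 + (x(923) - 1*2466494)) = (4647269 + (222 - 9)*(-203))/(-1607442 + ((-267 + (½)*923) - 1*2466494)) = (4647269 + 213*(-203))/(-1607442 + ((-267 + 923/2) - 2466494)) = (4647269 - 43239)/(-1607442 + (389/2 - 2466494)) = 4604030/(-1607442 - 4932599/2) = 4604030/(-8147483/2) = 4604030*(-2/8147483) = -9208060/8147483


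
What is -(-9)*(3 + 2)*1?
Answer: 45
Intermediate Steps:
-(-9)*(3 + 2)*1 = -(-9)*5*1 = -3*(-15)*1 = 45*1 = 45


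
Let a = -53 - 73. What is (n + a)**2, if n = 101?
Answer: 625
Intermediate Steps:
a = -126
(n + a)**2 = (101 - 126)**2 = (-25)**2 = 625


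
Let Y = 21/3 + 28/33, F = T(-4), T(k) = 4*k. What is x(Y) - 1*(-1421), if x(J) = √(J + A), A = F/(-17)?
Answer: 1421 + √2766291/561 ≈ 1424.0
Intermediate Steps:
F = -16 (F = 4*(-4) = -16)
A = 16/17 (A = -16/(-17) = -16*(-1/17) = 16/17 ≈ 0.94118)
Y = 259/33 (Y = 21*(⅓) + 28*(1/33) = 7 + 28/33 = 259/33 ≈ 7.8485)
x(J) = √(16/17 + J) (x(J) = √(J + 16/17) = √(16/17 + J))
x(Y) - 1*(-1421) = √(272 + 289*(259/33))/17 - 1*(-1421) = √(272 + 74851/33)/17 + 1421 = √(83827/33)/17 + 1421 = (√2766291/33)/17 + 1421 = √2766291/561 + 1421 = 1421 + √2766291/561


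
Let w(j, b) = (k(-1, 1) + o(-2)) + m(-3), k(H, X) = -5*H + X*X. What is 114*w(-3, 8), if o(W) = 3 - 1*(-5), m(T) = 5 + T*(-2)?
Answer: 2850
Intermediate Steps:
m(T) = 5 - 2*T
k(H, X) = X² - 5*H (k(H, X) = -5*H + X² = X² - 5*H)
o(W) = 8 (o(W) = 3 + 5 = 8)
w(j, b) = 25 (w(j, b) = ((1² - 5*(-1)) + 8) + (5 - 2*(-3)) = ((1 + 5) + 8) + (5 + 6) = (6 + 8) + 11 = 14 + 11 = 25)
114*w(-3, 8) = 114*25 = 2850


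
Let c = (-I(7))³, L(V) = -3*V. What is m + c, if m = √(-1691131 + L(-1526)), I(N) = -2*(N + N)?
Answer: 21952 + I*√1686553 ≈ 21952.0 + 1298.7*I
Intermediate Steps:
I(N) = -4*N
m = I*√1686553 (m = √(-1691131 - 3*(-1526)) = √(-1691131 + 4578) = √(-1686553) = I*√1686553 ≈ 1298.7*I)
c = 21952 (c = (-(-4)*7)³ = (-1*(-28))³ = 28³ = 21952)
m + c = I*√1686553 + 21952 = 21952 + I*√1686553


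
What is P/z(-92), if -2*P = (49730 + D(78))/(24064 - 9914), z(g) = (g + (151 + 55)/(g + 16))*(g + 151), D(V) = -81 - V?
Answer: 941849/3004625150 ≈ 0.00031347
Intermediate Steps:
z(g) = (151 + g)*(g + 206/(16 + g)) (z(g) = (g + 206/(16 + g))*(151 + g) = (151 + g)*(g + 206/(16 + g)))
P = -49571/28300 (P = -(49730 + (-81 - 1*78))/(2*(24064 - 9914)) = -(49730 + (-81 - 78))/(2*14150) = -(49730 - 159)/(2*14150) = -49571/(2*14150) = -½*49571/14150 = -49571/28300 ≈ -1.7516)
P/z(-92) = -49571*(16 - 92)/(31106 + (-92)³ + 167*(-92)² + 2622*(-92))/28300 = -49571*(-76/(31106 - 778688 + 167*8464 - 241224))/28300 = -49571*(-76/(31106 - 778688 + 1413488 - 241224))/28300 = -49571/(28300*((-1/76*424682))) = -49571/(28300*(-212341/38)) = -49571/28300*(-38/212341) = 941849/3004625150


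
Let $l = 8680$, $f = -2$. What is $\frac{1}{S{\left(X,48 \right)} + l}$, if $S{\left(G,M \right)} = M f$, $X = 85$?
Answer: $\frac{1}{8584} \approx 0.0001165$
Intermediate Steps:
$S{\left(G,M \right)} = - 2 M$ ($S{\left(G,M \right)} = M \left(-2\right) = - 2 M$)
$\frac{1}{S{\left(X,48 \right)} + l} = \frac{1}{\left(-2\right) 48 + 8680} = \frac{1}{-96 + 8680} = \frac{1}{8584}$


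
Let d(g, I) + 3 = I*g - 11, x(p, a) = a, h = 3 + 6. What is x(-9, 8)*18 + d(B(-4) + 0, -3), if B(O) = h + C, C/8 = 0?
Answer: 103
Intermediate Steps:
h = 9
C = 0 (C = 8*0 = 0)
B(O) = 9 (B(O) = 9 + 0 = 9)
d(g, I) = -14 + I*g (d(g, I) = -3 + (I*g - 11) = -3 + (-11 + I*g) = -14 + I*g)
x(-9, 8)*18 + d(B(-4) + 0, -3) = 8*18 + (-14 - 3*(9 + 0)) = 144 + (-14 - 3*9) = 144 + (-14 - 27) = 144 - 41 = 103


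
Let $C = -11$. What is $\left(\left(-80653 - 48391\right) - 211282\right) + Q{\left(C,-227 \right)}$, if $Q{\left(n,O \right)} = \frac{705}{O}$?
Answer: $- \frac{77254707}{227} \approx -3.4033 \cdot 10^{5}$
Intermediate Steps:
$\left(\left(-80653 - 48391\right) - 211282\right) + Q{\left(C,-227 \right)} = \left(\left(-80653 - 48391\right) - 211282\right) + \frac{705}{-227} = \left(-129044 - 211282\right) + 705 \left(- \frac{1}{227}\right) = -340326 - \frac{705}{227} = - \frac{77254707}{227}$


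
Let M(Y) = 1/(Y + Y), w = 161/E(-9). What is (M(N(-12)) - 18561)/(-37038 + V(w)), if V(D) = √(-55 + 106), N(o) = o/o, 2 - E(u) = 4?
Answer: 229147933/457271131 + 37121*√51/2743626786 ≈ 0.50122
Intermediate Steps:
E(u) = -2 (E(u) = 2 - 1*4 = 2 - 4 = -2)
N(o) = 1
w = -161/2 (w = 161/(-2) = 161*(-½) = -161/2 ≈ -80.500)
M(Y) = 1/(2*Y)
V(D) = √51
(M(N(-12)) - 18561)/(-37038 + V(w)) = ((½)/1 - 18561)/(-37038 + √51) = ((½)*1 - 18561)/(-37038 + √51) = (½ - 18561)/(-37038 + √51) = -37121/(2*(-37038 + √51))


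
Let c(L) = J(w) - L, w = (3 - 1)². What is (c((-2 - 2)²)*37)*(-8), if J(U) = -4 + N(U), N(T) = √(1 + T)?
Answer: 5920 - 296*√5 ≈ 5258.1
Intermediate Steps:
w = 4 (w = 2² = 4)
J(U) = -4 + √(1 + U)
c(L) = -4 + √5 - L (c(L) = (-4 + √(1 + 4)) - L = (-4 + √5) - L = -4 + √5 - L)
(c((-2 - 2)²)*37)*(-8) = ((-4 + √5 - (-2 - 2)²)*37)*(-8) = ((-4 + √5 - 1*(-4)²)*37)*(-8) = ((-4 + √5 - 1*16)*37)*(-8) = ((-4 + √5 - 16)*37)*(-8) = ((-20 + √5)*37)*(-8) = (-740 + 37*√5)*(-8) = 5920 - 296*√5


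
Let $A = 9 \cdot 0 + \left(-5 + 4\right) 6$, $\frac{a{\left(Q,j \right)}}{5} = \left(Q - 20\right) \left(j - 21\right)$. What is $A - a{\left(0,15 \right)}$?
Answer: $-606$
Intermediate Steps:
$a{\left(Q,j \right)} = 5 \left(-21 + j\right) \left(-20 + Q\right)$ ($a{\left(Q,j \right)} = 5 \left(Q - 20\right) \left(j - 21\right) = 5 \left(-20 + Q\right) \left(-21 + j\right) = 5 \left(-21 + j\right) \left(-20 + Q\right)$)
$A = -6$ ($A = 0 - 6 = -6$)
$A - a{\left(0,15 \right)} = -6 - \left(2100 - 0 - 1500 + 5 \cdot 0 \cdot 15\right) = -6 - \left(2100 + 0 - 1500 + 0\right) = -6 - 600 = -606$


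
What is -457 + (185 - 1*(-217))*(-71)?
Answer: -28999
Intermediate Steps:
-457 + (185 - 1*(-217))*(-71) = -457 + (185 + 217)*(-71) = -457 + 402*(-71) = -457 - 28542 = -28999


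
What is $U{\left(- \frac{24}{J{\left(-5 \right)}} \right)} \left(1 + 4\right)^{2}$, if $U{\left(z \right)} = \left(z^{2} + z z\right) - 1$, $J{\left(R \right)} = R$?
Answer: $1127$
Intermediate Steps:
$U{\left(z \right)} = -1 + 2 z^{2}$ ($U{\left(z \right)} = \left(z^{2} + z^{2}\right) - 1 = 2 z^{2} - 1 = -1 + 2 z^{2}$)
$U{\left(- \frac{24}{J{\left(-5 \right)}} \right)} \left(1 + 4\right)^{2} = \left(-1 + 2 \left(- \frac{24}{-5}\right)^{2}\right) \left(1 + 4\right)^{2} = \left(-1 + 2 \left(\left(-24\right) \left(- \frac{1}{5}\right)\right)^{2}\right) 5^{2} = \left(-1 + 2 \left(\frac{24}{5}\right)^{2}\right) 25 = \left(-1 + 2 \cdot \frac{576}{25}\right) 25 = \left(-1 + \frac{1152}{25}\right) 25 = \frac{1127}{25} \cdot 25 = 1127$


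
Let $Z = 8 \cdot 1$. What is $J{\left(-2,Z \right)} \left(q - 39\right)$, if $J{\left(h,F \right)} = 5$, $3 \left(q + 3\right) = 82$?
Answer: $- \frac{220}{3} \approx -73.333$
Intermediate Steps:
$Z = 8$
$q = \frac{73}{3}$ ($q = -3 + \frac{1}{3} \cdot 82 = -3 + \frac{82}{3} = \frac{73}{3} \approx 24.333$)
$J{\left(-2,Z \right)} \left(q - 39\right) = 5 \left(\frac{73}{3} - 39\right) = 5 \left(- \frac{44}{3}\right) = - \frac{220}{3}$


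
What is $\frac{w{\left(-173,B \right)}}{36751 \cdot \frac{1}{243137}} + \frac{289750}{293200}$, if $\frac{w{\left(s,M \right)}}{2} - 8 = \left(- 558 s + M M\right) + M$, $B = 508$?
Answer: $\frac{1012611596475949}{215507864} \approx 4.6987 \cdot 10^{6}$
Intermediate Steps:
$w{\left(s,M \right)} = 16 - 1116 s + 2 M + 2 M^{2}$ ($w{\left(s,M \right)} = 16 + 2 \left(\left(- 558 s + M M\right) + M\right) = 16 + 2 \left(\left(- 558 s + M^{2}\right) + M\right) = 16 + 2 \left(\left(M^{2} - 558 s\right) + M\right) = 16 + 2 \left(M + M^{2} - 558 s\right) = 16 + \left(- 1116 s + 2 M + 2 M^{2}\right) = 16 - 1116 s + 2 M + 2 M^{2}$)
$\frac{w{\left(-173,B \right)}}{36751 \cdot \frac{1}{243137}} + \frac{289750}{293200} = \frac{16 - -193068 + 2 \cdot 508 + 2 \cdot 508^{2}}{36751 \cdot \frac{1}{243137}} + \frac{289750}{293200} = \frac{16 + 193068 + 1016 + 2 \cdot 258064}{36751 \cdot \frac{1}{243137}} + 289750 \cdot \frac{1}{293200} = \frac{16 + 193068 + 1016 + 516128}{\frac{36751}{243137}} + \frac{5795}{5864} = 710228 \cdot \frac{243137}{36751} + \frac{5795}{5864} = \frac{172682705236}{36751} + \frac{5795}{5864} = \frac{1012611596475949}{215507864}$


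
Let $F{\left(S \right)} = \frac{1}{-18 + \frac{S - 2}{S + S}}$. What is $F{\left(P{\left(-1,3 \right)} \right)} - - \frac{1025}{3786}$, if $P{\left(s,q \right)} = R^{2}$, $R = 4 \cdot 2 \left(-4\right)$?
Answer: $\frac{14492161}{67848906} \approx 0.21359$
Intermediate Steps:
$R = -32$ ($R = 4 \left(-8\right) = -32$)
$P{\left(s,q \right)} = 1024$ ($P{\left(s,q \right)} = \left(-32\right)^{2} = 1024$)
$F{\left(S \right)} = \frac{1}{-18 + \frac{-2 + S}{2 S}}$
$F{\left(P{\left(-1,3 \right)} \right)} - - \frac{1025}{3786} = \left(-2\right) 1024 \frac{1}{2 + 35 \cdot 1024} - - \frac{1025}{3786} = \left(-2\right) 1024 \frac{1}{2 + 35840} - \left(-1025\right) \frac{1}{3786} = \left(-2\right) 1024 \cdot \frac{1}{35842} - - \frac{1025}{3786} = \left(-2\right) 1024 \cdot \frac{1}{35842} + \frac{1025}{3786} = - \frac{1024}{17921} + \frac{1025}{3786} = \frac{14492161}{67848906}$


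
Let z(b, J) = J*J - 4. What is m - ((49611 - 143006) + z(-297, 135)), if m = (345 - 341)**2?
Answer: 75190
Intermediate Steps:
z(b, J) = -4 + J**2 (z(b, J) = J**2 - 4 = -4 + J**2)
m = 16 (m = 4**2 = 16)
m - ((49611 - 143006) + z(-297, 135)) = 16 - ((49611 - 143006) + (-4 + 135**2)) = 16 - (-93395 + (-4 + 18225)) = 16 - (-93395 + 18221) = 16 - 1*(-75174) = 16 + 75174 = 75190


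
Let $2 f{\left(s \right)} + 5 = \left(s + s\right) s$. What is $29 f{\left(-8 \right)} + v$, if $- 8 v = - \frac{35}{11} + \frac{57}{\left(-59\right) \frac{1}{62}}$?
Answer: $\frac{9300871}{5192} \approx 1791.4$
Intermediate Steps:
$f{\left(s \right)} = - \frac{5}{2} + s^{2}$ ($f{\left(s \right)} = - \frac{5}{2} + \frac{\left(s + s\right) s}{2} = - \frac{5}{2} + \frac{2 s s}{2} = - \frac{5}{2} + \frac{2 s^{2}}{2} = - \frac{5}{2} + s^{2}$)
$v = \frac{40939}{5192}$ ($v = - \frac{- \frac{35}{11} + \frac{57}{\left(-59\right) \frac{1}{62}}}{8} = - \frac{\left(-35\right) \frac{1}{11} + \frac{57}{\left(-59\right) \frac{1}{62}}}{8} = - \frac{- \frac{35}{11} + \frac{57}{- \frac{59}{62}}}{8} = - \frac{- \frac{35}{11} + 57 \left(- \frac{62}{59}\right)}{8} = - \frac{- \frac{35}{11} - \frac{3534}{59}}{8} = \left(- \frac{1}{8}\right) \left(- \frac{40939}{649}\right) = \frac{40939}{5192} \approx 7.885$)
$29 f{\left(-8 \right)} + v = 29 \left(- \frac{5}{2} + \left(-8\right)^{2}\right) + \frac{40939}{5192} = 29 \left(- \frac{5}{2} + 64\right) + \frac{40939}{5192} = 29 \cdot \frac{123}{2} + \frac{40939}{5192} = \frac{3567}{2} + \frac{40939}{5192} = \frac{9300871}{5192}$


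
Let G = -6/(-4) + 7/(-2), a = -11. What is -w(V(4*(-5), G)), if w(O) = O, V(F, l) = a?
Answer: 11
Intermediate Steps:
G = -2 (G = -6*(-1/4) + 7*(-1/2) = 3/2 - 7/2 = -2)
V(F, l) = -11
-w(V(4*(-5), G)) = -1*(-11) = 11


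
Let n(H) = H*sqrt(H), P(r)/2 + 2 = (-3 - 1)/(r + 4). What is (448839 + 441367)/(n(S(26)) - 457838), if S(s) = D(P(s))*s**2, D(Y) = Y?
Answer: -343887301092375/197108295689311 + 30040820459520*I*sqrt(15)/197108295689311 ≈ -1.7447 + 0.59027*I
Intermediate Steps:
P(r) = -4 - 8/(4 + r) (P(r) = -4 + 2*((-3 - 1)/(r + 4)) = -4 + 2*(-4/(4 + r)) = -4 - 8/(4 + r))
S(s) = 4*s**2*(-6 - s)/(4 + s) (S(s) = (4*(-6 - s)/(4 + s))*s**2 = 4*s**2*(-6 - s)/(4 + s))
n(H) = H**(3/2)
(448839 + 441367)/(n(S(26)) - 457838) = (448839 + 441367)/((4*26**2*(-6 - 1*26)/(4 + 26))**(3/2) - 457838) = 890206/((4*676*(-6 - 26)/30)**(3/2) - 457838) = 890206/((4*676*(1/30)*(-32))**(3/2) - 457838) = 890206/((-43264/15)**(3/2) - 457838) = 890206/(-8998912*I*sqrt(15)/225 - 457838) = 890206/(-457838 - 8998912*I*sqrt(15)/225)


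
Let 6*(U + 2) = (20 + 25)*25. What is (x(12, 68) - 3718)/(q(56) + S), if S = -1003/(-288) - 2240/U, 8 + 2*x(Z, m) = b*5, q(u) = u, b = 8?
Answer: -56507328/723623 ≈ -78.089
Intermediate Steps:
U = 371/2 (U = -2 + ((20 + 25)*25)/6 = -2 + (45*25)/6 = -2 + (⅙)*1125 = -2 + 375/2 = 371/2 ≈ 185.50)
x(Z, m) = 16 (x(Z, m) = -4 + (8*5)/2 = -4 + (½)*40 = -4 + 20 = 16)
S = -131161/15264 (S = -1003/(-288) - 2240/371/2 = -1003*(-1/288) - 2240*2/371 = 1003/288 - 640/53 = -131161/15264 ≈ -8.5928)
(x(12, 68) - 3718)/(q(56) + S) = (16 - 3718)/(56 - 131161/15264) = -3702/723623/15264 = -3702*15264/723623 = -56507328/723623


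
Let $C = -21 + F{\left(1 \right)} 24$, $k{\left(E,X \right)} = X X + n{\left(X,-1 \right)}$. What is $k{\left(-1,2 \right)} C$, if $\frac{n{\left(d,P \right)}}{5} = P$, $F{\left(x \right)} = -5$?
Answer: $141$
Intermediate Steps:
$n{\left(d,P \right)} = 5 P$
$k{\left(E,X \right)} = -5 + X^{2}$ ($k{\left(E,X \right)} = X X + 5 \left(-1\right) = X^{2} - 5 = -5 + X^{2}$)
$C = -141$ ($C = -21 - 120 = -141$)
$k{\left(-1,2 \right)} C = \left(-5 + 2^{2}\right) \left(-141\right) = \left(-5 + 4\right) \left(-141\right) = \left(-1\right) \left(-141\right) = 141$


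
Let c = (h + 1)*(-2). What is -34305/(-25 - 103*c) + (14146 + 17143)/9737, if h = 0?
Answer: -328364476/1762397 ≈ -186.32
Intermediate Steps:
c = -2 (c = (0 + 1)*(-2) = 1*(-2) = -2)
-34305/(-25 - 103*c) + (14146 + 17143)/9737 = -34305/(-25 - 103*(-2)) + (14146 + 17143)/9737 = -34305/(-25 + 206) + 31289*(1/9737) = -34305/181 + 31289/9737 = -328364476/1762397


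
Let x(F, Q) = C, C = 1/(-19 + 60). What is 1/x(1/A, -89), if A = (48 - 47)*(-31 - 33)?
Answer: 41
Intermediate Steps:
A = -64 (A = 1*(-64) = -64)
C = 1/41 ≈ 0.024390
x(F, Q) = 1/41
1/x(1/A, -89) = 1/(1/41) = 41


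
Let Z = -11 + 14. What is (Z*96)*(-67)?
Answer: -19296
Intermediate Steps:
Z = 3
(Z*96)*(-67) = (3*96)*(-67) = 288*(-67) = -19296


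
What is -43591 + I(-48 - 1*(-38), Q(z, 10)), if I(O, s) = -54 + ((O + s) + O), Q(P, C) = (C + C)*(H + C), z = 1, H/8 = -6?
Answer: -44425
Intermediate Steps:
H = -48 (H = 8*(-6) = -48)
Q(P, C) = 2*C*(-48 + C) (Q(P, C) = (C + C)*(-48 + C) = (2*C)*(-48 + C) = 2*C*(-48 + C))
I(O, s) = -54 + s + 2*O (I(O, s) = -54 + (s + 2*O) = -54 + s + 2*O)
-43591 + I(-48 - 1*(-38), Q(z, 10)) = -43591 + (-54 + 2*10*(-48 + 10) + 2*(-48 - 1*(-38))) = -43591 + (-54 + 2*10*(-38) + 2*(-48 + 38)) = -43591 + (-54 - 760 + 2*(-10)) = -43591 + (-54 - 760 - 20) = -43591 - 834 = -44425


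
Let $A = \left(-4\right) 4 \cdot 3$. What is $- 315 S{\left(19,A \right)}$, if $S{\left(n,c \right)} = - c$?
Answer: $-15120$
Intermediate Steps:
$A = -48$ ($A = \left(-16\right) 3 = -48$)
$- 315 S{\left(19,A \right)} = - 315 \left(\left(-1\right) \left(-48\right)\right) = \left(-315\right) 48 = -15120$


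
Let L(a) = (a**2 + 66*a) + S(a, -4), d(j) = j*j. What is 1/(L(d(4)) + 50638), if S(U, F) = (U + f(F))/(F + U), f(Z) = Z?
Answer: 1/51951 ≈ 1.9249e-5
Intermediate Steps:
d(j) = j**2
S(U, F) = 1 (S(U, F) = (U + F)/(F + U) = (F + U)/(F + U) = 1)
L(a) = 1 + a**2 + 66*a (L(a) = (a**2 + 66*a) + 1 = 1 + a**2 + 66*a)
1/(L(d(4)) + 50638) = 1/((1 + (4**2)**2 + 66*4**2) + 50638) = 1/((1 + 16**2 + 66*16) + 50638) = 1/((1 + 256 + 1056) + 50638) = 1/(1313 + 50638) = 1/51951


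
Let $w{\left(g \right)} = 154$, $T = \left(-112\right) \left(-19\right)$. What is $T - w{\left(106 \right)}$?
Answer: $1974$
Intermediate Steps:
$T = 2128$
$T - w{\left(106 \right)} = 2128 - 154 = 1974$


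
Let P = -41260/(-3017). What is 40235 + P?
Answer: 121430255/3017 ≈ 40249.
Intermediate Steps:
P = 41260/3017 (P = -41260*(-1/3017) = 41260/3017 ≈ 13.676)
40235 + P = 40235 + 41260/3017 = 121430255/3017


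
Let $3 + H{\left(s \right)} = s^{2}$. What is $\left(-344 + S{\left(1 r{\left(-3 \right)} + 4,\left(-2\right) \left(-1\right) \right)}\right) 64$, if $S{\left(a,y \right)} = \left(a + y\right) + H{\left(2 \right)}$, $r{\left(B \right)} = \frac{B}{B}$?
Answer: $-21504$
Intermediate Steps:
$H{\left(s \right)} = -3 + s^{2}$
$r{\left(B \right)} = 1$
$S{\left(a,y \right)} = 1 + a + y$ ($S{\left(a,y \right)} = \left(a + y\right) - \left(3 - 2^{2}\right) = \left(a + y\right) + \left(-3 + 4\right) = \left(a + y\right) + 1 = 1 + a + y$)
$\left(-344 + S{\left(1 r{\left(-3 \right)} + 4,\left(-2\right) \left(-1\right) \right)}\right) 64 = \left(-344 + \left(1 + \left(1 \cdot 1 + 4\right) - -2\right)\right) 64 = \left(-344 + \left(1 + \left(1 + 4\right) + 2\right)\right) 64 = \left(-344 + \left(1 + 5 + 2\right)\right) 64 = \left(-344 + 8\right) 64 = \left(-336\right) 64 = -21504$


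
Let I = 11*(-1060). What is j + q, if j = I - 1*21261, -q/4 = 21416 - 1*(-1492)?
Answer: -124553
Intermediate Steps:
I = -11660
q = -91632 (q = -4*(21416 - 1*(-1492)) = -4*(21416 + 1492) = -4*22908 = -91632)
j = -32921 (j = -11660 - 1*21261 = -11660 - 21261 = -32921)
j + q = -32921 - 91632 = -124553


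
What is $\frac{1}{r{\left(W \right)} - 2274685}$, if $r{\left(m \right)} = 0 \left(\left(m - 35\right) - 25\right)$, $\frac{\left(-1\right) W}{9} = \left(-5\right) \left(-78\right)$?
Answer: $- \frac{1}{2274685} \approx -4.3962 \cdot 10^{-7}$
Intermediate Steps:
$W = -3510$ ($W = - 9 \left(\left(-5\right) \left(-78\right)\right) = \left(-9\right) 390 = -3510$)
$r{\left(m \right)} = 0$ ($r{\left(m \right)} = 0 \left(\left(-35 + m\right) - 25\right) = 0 \left(-60 + m\right) = 0$)
$\frac{1}{r{\left(W \right)} - 2274685} = \frac{1}{0 - 2274685} = \frac{1}{-2274685} = - \frac{1}{2274685}$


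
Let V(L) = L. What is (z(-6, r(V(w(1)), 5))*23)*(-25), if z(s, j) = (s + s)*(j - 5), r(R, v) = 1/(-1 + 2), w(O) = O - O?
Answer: -27600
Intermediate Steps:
w(O) = 0
r(R, v) = 1 (r(R, v) = 1/1 = 1)
z(s, j) = 2*s*(-5 + j) (z(s, j) = (2*s)*(-5 + j) = 2*s*(-5 + j))
(z(-6, r(V(w(1)), 5))*23)*(-25) = ((2*(-6)*(-5 + 1))*23)*(-25) = ((2*(-6)*(-4))*23)*(-25) = (48*23)*(-25) = 1104*(-25) = -27600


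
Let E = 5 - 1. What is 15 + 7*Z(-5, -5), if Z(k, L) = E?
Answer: 43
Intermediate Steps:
E = 4
Z(k, L) = 4
15 + 7*Z(-5, -5) = 15 + 7*4 = 15 + 28 = 43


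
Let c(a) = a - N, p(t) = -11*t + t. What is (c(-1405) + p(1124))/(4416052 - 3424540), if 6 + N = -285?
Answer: -2059/165252 ≈ -0.012460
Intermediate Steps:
p(t) = -10*t
N = -291 (N = -6 - 285 = -291)
c(a) = 291 + a (c(a) = a - 1*(-291) = a + 291 = 291 + a)
(c(-1405) + p(1124))/(4416052 - 3424540) = ((291 - 1405) - 10*1124)/(4416052 - 3424540) = (-1114 - 11240)/991512 = -12354*1/991512 = -2059/165252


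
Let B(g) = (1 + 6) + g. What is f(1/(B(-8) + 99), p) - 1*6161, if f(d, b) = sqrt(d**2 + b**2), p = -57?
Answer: -6161 + sqrt(31203397)/98 ≈ -6104.0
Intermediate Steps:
B(g) = 7 + g
f(d, b) = sqrt(b**2 + d**2)
f(1/(B(-8) + 99), p) - 1*6161 = sqrt((-57)**2 + (1/((7 - 8) + 99))**2) - 1*6161 = sqrt(3249 + (1/(-1 + 99))**2) - 6161 = sqrt(3249 + (1/98)**2) - 6161 = sqrt(3249 + 1/9604) - 6161 = sqrt(31203397/9604) - 6161 = sqrt(31203397)/98 - 6161 = -6161 + sqrt(31203397)/98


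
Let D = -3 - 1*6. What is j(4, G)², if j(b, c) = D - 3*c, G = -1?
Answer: 36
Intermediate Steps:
D = -9 (D = -3 - 6 = -9)
j(b, c) = -9 - 3*c
j(4, G)² = (-9 - 3*(-1))² = (-9 + 3)² = (-6)² = 36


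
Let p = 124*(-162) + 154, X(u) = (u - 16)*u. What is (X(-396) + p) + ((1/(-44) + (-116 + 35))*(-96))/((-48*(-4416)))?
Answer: 604952987/4224 ≈ 1.4322e+5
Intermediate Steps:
X(u) = u*(-16 + u) (X(u) = (-16 + u)*u = u*(-16 + u))
p = -19934 (p = -20088 + 154 = -19934)
(X(-396) + p) + ((1/(-44) + (-116 + 35))*(-96))/((-48*(-4416))) = (-396*(-16 - 396) - 19934) + ((1/(-44) + (-116 + 35))*(-96))/((-48*(-4416))) = (-396*(-412) - 19934) + ((-1/44 - 81)*(-96))/211968 = (163152 - 19934) - 3565/44*(-96)*(1/211968) = 143218 + (85560/11)*(1/211968) = 143218 + 155/4224 = 604952987/4224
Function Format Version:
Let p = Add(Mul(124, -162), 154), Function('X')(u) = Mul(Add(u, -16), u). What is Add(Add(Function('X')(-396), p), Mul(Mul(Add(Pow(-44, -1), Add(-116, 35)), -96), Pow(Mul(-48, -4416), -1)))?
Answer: Rational(604952987, 4224) ≈ 1.4322e+5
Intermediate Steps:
Function('X')(u) = Mul(u, Add(-16, u)) (Function('X')(u) = Mul(Add(-16, u), u) = Mul(u, Add(-16, u)))
p = -19934 (p = Add(-20088, 154) = -19934)
Add(Add(Function('X')(-396), p), Mul(Mul(Add(Pow(-44, -1), Add(-116, 35)), -96), Pow(Mul(-48, -4416), -1))) = Add(Add(Mul(-396, Add(-16, -396)), -19934), Mul(Mul(Add(Pow(-44, -1), Add(-116, 35)), -96), Pow(Mul(-48, -4416), -1))) = Add(Add(Mul(-396, -412), -19934), Mul(Mul(Add(Rational(-1, 44), -81), -96), Pow(211968, -1))) = Add(Add(163152, -19934), Mul(Mul(Rational(-3565, 44), -96), Rational(1, 211968))) = Add(143218, Mul(Rational(85560, 11), Rational(1, 211968))) = Add(143218, Rational(155, 4224)) = Rational(604952987, 4224)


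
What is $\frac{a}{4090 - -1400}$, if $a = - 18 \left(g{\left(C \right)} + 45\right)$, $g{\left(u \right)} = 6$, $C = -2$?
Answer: $- \frac{51}{305} \approx -0.16721$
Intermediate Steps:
$a = -918$ ($a = - 18 \left(6 + 45\right) = \left(-18\right) 51 = -918$)
$\frac{a}{4090 - -1400} = - \frac{918}{4090 - -1400} = - \frac{918}{4090 + 1400} = - \frac{918}{5490} = \left(-918\right) \frac{1}{5490} = - \frac{51}{305}$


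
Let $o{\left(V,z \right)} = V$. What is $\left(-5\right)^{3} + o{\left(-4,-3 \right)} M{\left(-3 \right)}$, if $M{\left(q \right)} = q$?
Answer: $-113$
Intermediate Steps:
$\left(-5\right)^{3} + o{\left(-4,-3 \right)} M{\left(-3 \right)} = \left(-5\right)^{3} - -12 = -125 + 12 = -113$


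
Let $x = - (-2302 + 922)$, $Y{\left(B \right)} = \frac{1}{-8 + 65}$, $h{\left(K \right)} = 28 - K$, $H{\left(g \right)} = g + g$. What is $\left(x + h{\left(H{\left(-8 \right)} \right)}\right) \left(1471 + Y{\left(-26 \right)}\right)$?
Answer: $\frac{119399552}{57} \approx 2.0947 \cdot 10^{6}$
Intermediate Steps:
$H{\left(g \right)} = 2 g$
$Y{\left(B \right)} = \frac{1}{57}$
$x = 1380$ ($x = \left(-1\right) \left(-1380\right) = 1380$)
$\left(x + h{\left(H{\left(-8 \right)} \right)}\right) \left(1471 + Y{\left(-26 \right)}\right) = \left(1380 + \left(28 - 2 \left(-8\right)\right)\right) \left(1471 + \frac{1}{57}\right) = \left(1380 + \left(28 - -16\right)\right) \frac{83848}{57} = \left(1380 + \left(28 + 16\right)\right) \frac{83848}{57} = \left(1380 + 44\right) \frac{83848}{57} = 1424 \cdot \frac{83848}{57} = \frac{119399552}{57}$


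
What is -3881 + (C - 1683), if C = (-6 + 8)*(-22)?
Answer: -5608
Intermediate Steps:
C = -44 (C = 2*(-22) = -44)
-3881 + (C - 1683) = -3881 + (-44 - 1683) = -3881 - 1727 = -5608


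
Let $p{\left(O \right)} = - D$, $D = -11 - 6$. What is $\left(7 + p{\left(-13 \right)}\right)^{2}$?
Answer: $576$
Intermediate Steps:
$D = -17$ ($D = -11 - 6 = -17$)
$p{\left(O \right)} = 17$ ($p{\left(O \right)} = \left(-1\right) \left(-17\right) = 17$)
$\left(7 + p{\left(-13 \right)}\right)^{2} = \left(7 + 17\right)^{2} = 24^{2} = 576$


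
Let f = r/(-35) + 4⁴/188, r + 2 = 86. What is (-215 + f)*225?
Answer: -2284605/47 ≈ -48609.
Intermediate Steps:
r = 84 (r = -2 + 86 = 84)
f = -244/235 (f = 84/(-35) + 4⁴/188 = 84*(-1/35) + 256*(1/188) = -12/5 + 64/47 = -244/235 ≈ -1.0383)
(-215 + f)*225 = (-215 - 244/235)*225 = -50769/235*225 = -2284605/47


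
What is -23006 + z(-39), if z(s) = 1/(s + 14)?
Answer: -575151/25 ≈ -23006.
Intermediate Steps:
z(s) = 1/(14 + s)
-23006 + z(-39) = -23006 + 1/(14 - 39) = -23006 + 1/(-25) = -23006 - 1/25 = -575151/25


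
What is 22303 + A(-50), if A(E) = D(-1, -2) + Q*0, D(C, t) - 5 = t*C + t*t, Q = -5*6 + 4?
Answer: 22314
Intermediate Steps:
Q = -26 (Q = -30 + 4 = -26)
D(C, t) = 5 + t² + C*t (D(C, t) = 5 + (t*C + t*t) = 5 + (C*t + t²) = 5 + (t² + C*t) = 5 + t² + C*t)
A(E) = 11 (A(E) = (5 + (-2)² - 1*(-2)) - 26*0 = (5 + 4 + 2) + 0 = 11 + 0 = 11)
22303 + A(-50) = 22303 + 11 = 22314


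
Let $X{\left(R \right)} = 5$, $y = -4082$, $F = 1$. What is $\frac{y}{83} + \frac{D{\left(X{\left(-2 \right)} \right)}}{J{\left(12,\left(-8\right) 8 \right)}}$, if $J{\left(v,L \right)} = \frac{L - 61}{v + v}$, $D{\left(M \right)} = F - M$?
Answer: $- \frac{502282}{10375} \approx -48.413$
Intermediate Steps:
$D{\left(M \right)} = 1 - M$
$J{\left(v,L \right)} = \frac{-61 + L}{2 v}$
$\frac{y}{83} + \frac{D{\left(X{\left(-2 \right)} \right)}}{J{\left(12,\left(-8\right) 8 \right)}} = - \frac{4082}{83} + \frac{1 - 5}{\frac{1}{2} \cdot \frac{1}{12} \left(-61 - 64\right)} = \left(-4082\right) \frac{1}{83} + \frac{1 - 5}{\frac{1}{2} \cdot \frac{1}{12} \left(-61 - 64\right)} = - \frac{4082}{83} - \frac{4}{\frac{1}{2} \cdot \frac{1}{12} \left(-125\right)} = - \frac{4082}{83} - \frac{4}{- \frac{125}{24}} = - \frac{4082}{83} - - \frac{96}{125} = - \frac{4082}{83} + \frac{96}{125} = - \frac{502282}{10375}$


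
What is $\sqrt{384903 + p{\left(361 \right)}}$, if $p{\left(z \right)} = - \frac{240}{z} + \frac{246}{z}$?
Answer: $\frac{\sqrt{138949989}}{19} \approx 620.41$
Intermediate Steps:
$p{\left(z \right)} = \frac{6}{z}$
$\sqrt{384903 + p{\left(361 \right)}} = \sqrt{384903 + \frac{6}{361}} = \sqrt{\frac{138949989}{361}} = \frac{\sqrt{138949989}}{19}$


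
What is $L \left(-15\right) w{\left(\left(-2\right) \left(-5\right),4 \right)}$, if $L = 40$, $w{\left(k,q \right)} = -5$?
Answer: $3000$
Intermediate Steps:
$L \left(-15\right) w{\left(\left(-2\right) \left(-5\right),4 \right)} = 40 \left(-15\right) \left(-5\right) = \left(-600\right) \left(-5\right) = 3000$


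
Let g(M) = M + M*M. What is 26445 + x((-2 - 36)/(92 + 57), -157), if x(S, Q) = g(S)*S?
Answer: 87478871589/3307949 ≈ 26445.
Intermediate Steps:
g(M) = M + M²
x(S, Q) = S²*(1 + S) (x(S, Q) = (S*(1 + S))*S = S²*(1 + S))
26445 + x((-2 - 36)/(92 + 57), -157) = 26445 + ((-2 - 36)/(92 + 57))²*(1 + (-2 - 36)/(92 + 57)) = 26445 + (-38/149)²*(1 - 38/149) = 26445 + (1444/22201)*(111/149) = 26445 + 160284/3307949 = 87478871589/3307949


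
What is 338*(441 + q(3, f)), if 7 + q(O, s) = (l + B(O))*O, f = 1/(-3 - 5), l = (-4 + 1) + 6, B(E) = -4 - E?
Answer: 142636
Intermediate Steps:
l = 3 (l = -3 + 6 = 3)
f = -⅛ (f = 1/(-8) = -⅛ ≈ -0.12500)
q(O, s) = -7 + O*(-1 - O) (q(O, s) = -7 + (3 + (-4 - O))*O = -7 + (-1 - O)*O = -7 + O*(-1 - O))
338*(441 + q(3, f)) = 338*(441 + (-7 - 1*3 - 1*3²)) = 338*(441 + (-7 - 3 - 1*9)) = 338*(441 + (-7 - 3 - 9)) = 338*(441 - 19) = 338*422 = 142636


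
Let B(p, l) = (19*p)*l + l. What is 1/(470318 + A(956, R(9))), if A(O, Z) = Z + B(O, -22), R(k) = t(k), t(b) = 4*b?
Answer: 1/70724 ≈ 1.4139e-5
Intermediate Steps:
B(p, l) = l + 19*l*p (B(p, l) = 19*l*p + l = l + 19*l*p)
R(k) = 4*k
A(O, Z) = -22 + Z - 418*O (A(O, Z) = Z - 22*(1 + 19*O) = Z + (-22 - 418*O) = -22 + Z - 418*O)
1/(470318 + A(956, R(9))) = 1/(470318 + (-22 + 4*9 - 418*956)) = 1/(470318 + (-22 + 36 - 399608)) = 1/(470318 - 399594) = 1/70724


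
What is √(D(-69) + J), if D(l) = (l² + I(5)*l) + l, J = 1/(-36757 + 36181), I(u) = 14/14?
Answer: 11*√22007/24 ≈ 67.993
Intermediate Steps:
I(u) = 1 (I(u) = 14*(1/14) = 1)
J = -1/576 (J = 1/(-576) = -1/576 ≈ -0.0017361)
D(l) = l² + 2*l (D(l) = (l² + 1*l) + l = (l² + l) + l = (l + l²) + l = l² + 2*l)
√(D(-69) + J) = √(-69*(2 - 69) - 1/576) = √(-69*(-67) - 1/576) = √(4623 - 1/576) = √(2662847/576) = 11*√22007/24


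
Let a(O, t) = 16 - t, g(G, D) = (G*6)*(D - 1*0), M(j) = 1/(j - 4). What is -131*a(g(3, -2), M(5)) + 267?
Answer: -1698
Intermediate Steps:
M(j) = 1/(-4 + j)
g(G, D) = 6*D*G (g(G, D) = (6*G)*(D + 0) = (6*G)*D = 6*D*G)
-131*a(g(3, -2), M(5)) + 267 = -131*(16 - 1/(-4 + 5)) + 267 = -131*(16 - 1/1) + 267 = -131*(16 - 1*1) + 267 = -131*(16 - 1) + 267 = -131*15 + 267 = -1965 + 267 = -1698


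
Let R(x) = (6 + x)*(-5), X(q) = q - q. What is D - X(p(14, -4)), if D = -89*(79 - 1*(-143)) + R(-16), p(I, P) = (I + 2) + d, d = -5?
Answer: -19708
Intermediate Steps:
p(I, P) = -3 + I (p(I, P) = (I + 2) - 5 = (2 + I) - 5 = -3 + I)
X(q) = 0
R(x) = -30 - 5*x
D = -19708 (D = -89*(79 - 1*(-143)) + (-30 - 5*(-16)) = -89*(79 + 143) + (-30 + 80) = -89*222 + 50 = -19758 + 50 = -19708)
D - X(p(14, -4)) = -19708 - 1*0 = -19708 + 0 = -19708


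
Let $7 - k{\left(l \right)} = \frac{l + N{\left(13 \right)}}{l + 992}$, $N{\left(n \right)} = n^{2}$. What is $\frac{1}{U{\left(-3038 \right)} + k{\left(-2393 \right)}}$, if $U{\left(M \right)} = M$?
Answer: $- \frac{1401}{4248655} \approx -0.00032975$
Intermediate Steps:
$k{\left(l \right)} = 7 - \frac{169 + l}{992 + l}$ ($k{\left(l \right)} = 7 - \frac{l + 13^{2}}{l + 992} = 7 - \frac{l + 169}{992 + l} = 7 - \frac{169 + l}{992 + l}$)
$\frac{1}{U{\left(-3038 \right)} + k{\left(-2393 \right)}} = \frac{1}{-3038 + \frac{6775 + 6 \left(-2393\right)}{992 - 2393}} = \frac{1}{-3038 + \frac{6775 - 14358}{-1401}} = \frac{1}{-3038 - - \frac{7583}{1401}} = \frac{1}{-3038 + \frac{7583}{1401}} = \frac{1}{- \frac{4248655}{1401}} = - \frac{1401}{4248655}$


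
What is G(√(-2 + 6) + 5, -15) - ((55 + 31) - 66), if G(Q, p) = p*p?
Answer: 205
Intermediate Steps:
G(Q, p) = p²
G(√(-2 + 6) + 5, -15) - ((55 + 31) - 66) = (-15)² - ((55 + 31) - 66) = 225 - (86 - 66) = 225 - 1*20 = 225 - 20 = 205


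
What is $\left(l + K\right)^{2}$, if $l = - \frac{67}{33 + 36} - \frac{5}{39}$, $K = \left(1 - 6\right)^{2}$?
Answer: $\frac{459630721}{804609} \approx 571.25$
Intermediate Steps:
$K = 25$ ($K = \left(-5\right)^{2} = 25$)
$l = - \frac{986}{897}$ ($l = - \frac{67}{69} - \frac{5}{39} = - \frac{986}{897} \approx -1.0992$)
$\left(l + K\right)^{2} = \left(- \frac{986}{897} + 25\right)^{2} = \left(\frac{21439}{897}\right)^{2} = \frac{459630721}{804609}$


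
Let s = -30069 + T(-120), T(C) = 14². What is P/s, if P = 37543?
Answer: -37543/29873 ≈ -1.2568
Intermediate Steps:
T(C) = 196
s = -29873 (s = -30069 + 196 = -29873)
P/s = 37543/(-29873) = 37543*(-1/29873) = -37543/29873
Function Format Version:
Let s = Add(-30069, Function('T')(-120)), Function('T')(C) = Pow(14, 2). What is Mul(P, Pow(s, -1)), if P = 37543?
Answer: Rational(-37543, 29873) ≈ -1.2568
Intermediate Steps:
Function('T')(C) = 196
s = -29873 (s = Add(-30069, 196) = -29873)
Mul(P, Pow(s, -1)) = Mul(37543, Pow(-29873, -1)) = Mul(37543, Rational(-1, 29873)) = Rational(-37543, 29873)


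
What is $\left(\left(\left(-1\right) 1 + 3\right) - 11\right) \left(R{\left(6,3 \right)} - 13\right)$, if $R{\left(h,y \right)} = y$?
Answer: $90$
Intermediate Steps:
$\left(\left(\left(-1\right) 1 + 3\right) - 11\right) \left(R{\left(6,3 \right)} - 13\right) = \left(\left(\left(-1\right) 1 + 3\right) - 11\right) \left(3 - 13\right) = \left(\left(-1 + 3\right) - 11\right) \left(-10\right) = \left(2 - 11\right) \left(-10\right) = \left(-9\right) \left(-10\right) = 90$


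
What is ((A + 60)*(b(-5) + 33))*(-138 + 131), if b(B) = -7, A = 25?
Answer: -15470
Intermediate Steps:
((A + 60)*(b(-5) + 33))*(-138 + 131) = ((25 + 60)*(-7 + 33))*(-138 + 131) = (85*26)*(-7) = 2210*(-7) = -15470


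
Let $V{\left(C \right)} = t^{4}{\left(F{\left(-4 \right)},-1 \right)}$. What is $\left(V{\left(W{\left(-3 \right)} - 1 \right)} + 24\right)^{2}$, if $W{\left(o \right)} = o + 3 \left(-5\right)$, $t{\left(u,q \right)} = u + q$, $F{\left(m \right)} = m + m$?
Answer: $43362225$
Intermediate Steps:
$F{\left(m \right)} = 2 m$
$t{\left(u,q \right)} = q + u$
$W{\left(o \right)} = -15 + o$ ($W{\left(o \right)} = o - 15 = -15 + o$)
$V{\left(C \right)} = 6561$ ($V{\left(C \right)} = \left(-1 + 2 \left(-4\right)\right)^{4} = \left(-1 - 8\right)^{4} = \left(-9\right)^{4} = 6561$)
$\left(V{\left(W{\left(-3 \right)} - 1 \right)} + 24\right)^{2} = \left(6561 + 24\right)^{2} = 6585^{2} = 43362225$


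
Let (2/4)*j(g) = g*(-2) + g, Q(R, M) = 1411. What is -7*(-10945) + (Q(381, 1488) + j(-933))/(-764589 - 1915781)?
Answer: 205356544273/2680370 ≈ 76615.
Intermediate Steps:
j(g) = -2*g (j(g) = 2*(g*(-2) + g) = 2*(-2*g + g) = 2*(-g) = -2*g)
-7*(-10945) + (Q(381, 1488) + j(-933))/(-764589 - 1915781) = -7*(-10945) + (1411 - 2*(-933))/(-764589 - 1915781) = 76615 + (1411 + 1866)/(-2680370) = 76615 + 3277*(-1/2680370) = 76615 - 3277/2680370 = 205356544273/2680370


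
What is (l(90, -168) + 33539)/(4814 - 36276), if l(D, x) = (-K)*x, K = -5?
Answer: -32699/31462 ≈ -1.0393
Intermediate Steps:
l(D, x) = 5*x (l(D, x) = (-1*(-5))*x = 5*x)
(l(90, -168) + 33539)/(4814 - 36276) = (5*(-168) + 33539)/(4814 - 36276) = (-840 + 33539)/(-31462) = 32699*(-1/31462) = -32699/31462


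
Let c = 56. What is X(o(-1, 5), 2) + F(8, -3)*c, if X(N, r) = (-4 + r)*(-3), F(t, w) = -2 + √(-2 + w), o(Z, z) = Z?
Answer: -106 + 56*I*√5 ≈ -106.0 + 125.22*I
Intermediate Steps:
X(N, r) = 12 - 3*r
X(o(-1, 5), 2) + F(8, -3)*c = (12 - 3*2) + (-2 + √(-2 - 3))*56 = (12 - 6) + (-2 + √(-5))*56 = 6 + (-2 + I*√5)*56 = 6 + (-112 + 56*I*√5) = -106 + 56*I*√5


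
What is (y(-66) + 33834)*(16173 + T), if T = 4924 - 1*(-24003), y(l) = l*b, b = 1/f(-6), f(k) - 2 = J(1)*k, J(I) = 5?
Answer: 10682137950/7 ≈ 1.5260e+9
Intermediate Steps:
f(k) = 2 + 5*k
b = -1/28 (b = 1/(2 + 5*(-6)) = 1/(2 - 30) = 1/(-28) = -1/28 ≈ -0.035714)
y(l) = -l/28 (y(l) = l*(-1/28) = -l/28)
T = 28927 (T = 4924 + 24003 = 28927)
(y(-66) + 33834)*(16173 + T) = (-1/28*(-66) + 33834)*(16173 + 28927) = (33/14 + 33834)*45100 = (473709/14)*45100 = 10682137950/7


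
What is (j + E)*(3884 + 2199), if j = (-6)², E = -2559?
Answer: -15347409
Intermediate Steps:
j = 36
(j + E)*(3884 + 2199) = (36 - 2559)*(3884 + 2199) = -2523*6083 = -15347409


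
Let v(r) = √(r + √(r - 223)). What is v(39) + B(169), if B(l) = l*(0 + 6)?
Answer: 1014 + √(39 + 2*I*√46) ≈ 1020.3 + 1.0704*I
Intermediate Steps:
v(r) = √(r + √(-223 + r))
B(l) = 6*l (B(l) = l*6 = 6*l)
v(39) + B(169) = √(39 + √(-223 + 39)) + 6*169 = √(39 + √(-184)) + 1014 = √(39 + 2*I*√46) + 1014 = 1014 + √(39 + 2*I*√46)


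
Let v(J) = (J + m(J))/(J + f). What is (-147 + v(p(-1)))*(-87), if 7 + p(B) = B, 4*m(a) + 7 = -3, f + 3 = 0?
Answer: 279531/22 ≈ 12706.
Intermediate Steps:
f = -3 (f = -3 + 0 = -3)
m(a) = -5/2 (m(a) = -7/4 + (¼)*(-3) = -7/4 - ¾ = -5/2)
p(B) = -7 + B
v(J) = (-5/2 + J)/(-3 + J) (v(J) = (J - 5/2)/(J - 3) = (-5/2 + J)/(-3 + J))
(-147 + v(p(-1)))*(-87) = (-147 + (-5/2 + (-7 - 1))/(-3 + (-7 - 1)))*(-87) = (-147 + (-5/2 - 8)/(-3 - 8))*(-87) = (-147 - 21/2/(-11))*(-87) = (-147 - 1/11*(-21/2))*(-87) = (-147 + 21/22)*(-87) = -3213/22*(-87) = 279531/22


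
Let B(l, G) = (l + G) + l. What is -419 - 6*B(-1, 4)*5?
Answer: -479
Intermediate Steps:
B(l, G) = G + 2*l (B(l, G) = (G + l) + l = G + 2*l)
-419 - 6*B(-1, 4)*5 = -419 - 6*(4 + 2*(-1))*5 = -419 - 6*(4 - 2)*5 = -419 - 6*2*5 = -419 - 12*5 = -419 - 60 = -479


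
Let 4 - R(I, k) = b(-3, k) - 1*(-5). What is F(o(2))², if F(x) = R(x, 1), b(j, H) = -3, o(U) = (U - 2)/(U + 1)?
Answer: 4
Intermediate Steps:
o(U) = (-2 + U)/(1 + U)
R(I, k) = 2 (R(I, k) = 4 - (-3 - 1*(-5)) = 4 - (-3 + 5) = 4 - 1*2 = 4 - 2 = 2)
F(x) = 2
F(o(2))² = 2² = 4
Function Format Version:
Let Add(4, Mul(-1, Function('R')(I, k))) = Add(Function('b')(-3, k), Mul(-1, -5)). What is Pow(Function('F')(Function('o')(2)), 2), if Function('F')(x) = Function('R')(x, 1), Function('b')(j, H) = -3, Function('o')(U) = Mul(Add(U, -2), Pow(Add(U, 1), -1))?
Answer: 4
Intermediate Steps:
Function('o')(U) = Mul(Pow(Add(1, U), -1), Add(-2, U)) (Function('o')(U) = Mul(Add(-2, U), Pow(Add(1, U), -1)) = Mul(Pow(Add(1, U), -1), Add(-2, U)))
Function('R')(I, k) = 2 (Function('R')(I, k) = Add(4, Mul(-1, Add(-3, Mul(-1, -5)))) = Add(4, Mul(-1, Add(-3, 5))) = Add(4, Mul(-1, 2)) = Add(4, -2) = 2)
Function('F')(x) = 2
Pow(Function('F')(Function('o')(2)), 2) = Pow(2, 2) = 4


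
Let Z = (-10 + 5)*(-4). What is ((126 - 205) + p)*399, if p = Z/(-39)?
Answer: -412433/13 ≈ -31726.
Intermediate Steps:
Z = 20 (Z = -5*(-4) = 20)
p = -20/39 (p = 20/(-39) = 20*(-1/39) = -20/39 ≈ -0.51282)
((126 - 205) + p)*399 = ((126 - 205) - 20/39)*399 = (-79 - 20/39)*399 = -3101/39*399 = -412433/13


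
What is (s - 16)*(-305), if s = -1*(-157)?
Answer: -43005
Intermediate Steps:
s = 157
(s - 16)*(-305) = (157 - 16)*(-305) = 141*(-305) = -43005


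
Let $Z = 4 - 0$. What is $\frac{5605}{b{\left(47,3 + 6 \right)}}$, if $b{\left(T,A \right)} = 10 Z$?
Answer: $\frac{1121}{8} \approx 140.13$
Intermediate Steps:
$Z = 4$ ($Z = 4 + 0 = 4$)
$b{\left(T,A \right)} = 40$ ($b{\left(T,A \right)} = 10 \cdot 4 = 40$)
$\frac{5605}{b{\left(47,3 + 6 \right)}} = \frac{5605}{40} = 5605 \cdot \frac{1}{40} = \frac{1121}{8}$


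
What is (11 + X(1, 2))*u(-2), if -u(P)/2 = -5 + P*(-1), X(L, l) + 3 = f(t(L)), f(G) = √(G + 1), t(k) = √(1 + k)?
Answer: 48 + 6*√(1 + √2) ≈ 57.323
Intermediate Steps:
f(G) = √(1 + G)
X(L, l) = -3 + √(1 + √(1 + L))
u(P) = 10 + 2*P (u(P) = -2*(-5 + P*(-1)) = -2*(-5 - P) = 10 + 2*P)
(11 + X(1, 2))*u(-2) = (11 + (-3 + √(1 + √(1 + 1))))*(10 + 2*(-2)) = (11 + (-3 + √(1 + √2)))*(10 - 4) = (8 + √(1 + √2))*6 = 48 + 6*√(1 + √2)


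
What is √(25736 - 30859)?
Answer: I*√5123 ≈ 71.575*I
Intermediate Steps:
√(25736 - 30859) = √(-5123) = I*√5123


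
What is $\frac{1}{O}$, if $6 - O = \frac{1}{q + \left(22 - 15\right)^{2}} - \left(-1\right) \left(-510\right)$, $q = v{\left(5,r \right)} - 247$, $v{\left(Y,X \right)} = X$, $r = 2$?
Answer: $\frac{196}{101137} \approx 0.001938$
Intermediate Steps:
$q = -245$ ($q = 2 - 247 = -245$)
$O = \frac{101137}{196}$ ($O = 6 - \left(\frac{1}{-245 + \left(22 - 15\right)^{2}} - \left(-1\right) \left(-510\right)\right) = 6 - \left(\frac{1}{-245 + 7^{2}} - 510\right) = 6 - \left(\frac{1}{-245 + 49} - 510\right) = 6 - \left(\frac{1}{-196} - 510\right) = 6 - \left(- \frac{1}{196} - 510\right) = 6 - - \frac{99961}{196} = 6 + \frac{99961}{196} = \frac{101137}{196} \approx 516.0$)
$\frac{1}{O} = \frac{1}{\frac{101137}{196}} = \frac{196}{101137}$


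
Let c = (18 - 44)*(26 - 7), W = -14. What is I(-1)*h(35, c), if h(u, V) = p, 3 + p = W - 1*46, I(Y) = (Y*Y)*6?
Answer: -378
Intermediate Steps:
c = -494 (c = -26*19 = -494)
I(Y) = 6*Y² (I(Y) = Y²*6 = 6*Y²)
p = -63 (p = -3 + (-14 - 1*46) = -3 + (-14 - 46) = -3 - 60 = -63)
h(u, V) = -63
I(-1)*h(35, c) = (6*(-1)²)*(-63) = (6*1)*(-63) = 6*(-63) = -378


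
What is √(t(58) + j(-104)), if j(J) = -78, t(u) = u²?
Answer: √3286 ≈ 57.324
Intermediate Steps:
√(t(58) + j(-104)) = √(58² - 78) = √(3364 - 78) = √3286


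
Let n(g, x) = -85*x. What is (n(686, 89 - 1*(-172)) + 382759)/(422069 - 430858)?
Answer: -360574/8789 ≈ -41.026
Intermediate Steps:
(n(686, 89 - 1*(-172)) + 382759)/(422069 - 430858) = (-85*(89 - 1*(-172)) + 382759)/(422069 - 430858) = (-85*(89 + 172) + 382759)/(-8789) = (-85*261 + 382759)*(-1/8789) = (-22185 + 382759)*(-1/8789) = 360574*(-1/8789) = -360574/8789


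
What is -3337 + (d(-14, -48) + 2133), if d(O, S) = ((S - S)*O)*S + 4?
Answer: -1200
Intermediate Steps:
d(O, S) = 4 (d(O, S) = (0*O)*S + 4 = 0*S + 4 = 0 + 4 = 4)
-3337 + (d(-14, -48) + 2133) = -3337 + (4 + 2133) = -3337 + 2137 = -1200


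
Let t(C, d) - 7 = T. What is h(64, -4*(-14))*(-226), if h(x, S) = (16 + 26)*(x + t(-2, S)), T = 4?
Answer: -711900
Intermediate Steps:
t(C, d) = 11 (t(C, d) = 7 + 4 = 11)
h(x, S) = 462 + 42*x (h(x, S) = (16 + 26)*(x + 11) = 42*(11 + x) = 462 + 42*x)
h(64, -4*(-14))*(-226) = (462 + 42*64)*(-226) = (462 + 2688)*(-226) = 3150*(-226) = -711900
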